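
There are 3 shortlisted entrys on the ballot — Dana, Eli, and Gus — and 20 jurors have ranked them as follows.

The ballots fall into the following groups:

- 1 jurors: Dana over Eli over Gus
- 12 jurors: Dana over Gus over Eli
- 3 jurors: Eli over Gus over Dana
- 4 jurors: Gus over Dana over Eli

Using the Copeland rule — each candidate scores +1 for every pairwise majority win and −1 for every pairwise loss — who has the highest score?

Pairwise results:
  Dana vs Eli: Dana wins 17–3.
  Dana vs Gus: Dana wins 13–7.
  Eli vs Gus: Gus wins 16–4.
Copeland scores (wins − losses):
  Dana: 2 − 0 = 2
  Eli: 0 − 2 = -2
  Gus: 1 − 1 = 0
Dana has the best Copeland score.

Dana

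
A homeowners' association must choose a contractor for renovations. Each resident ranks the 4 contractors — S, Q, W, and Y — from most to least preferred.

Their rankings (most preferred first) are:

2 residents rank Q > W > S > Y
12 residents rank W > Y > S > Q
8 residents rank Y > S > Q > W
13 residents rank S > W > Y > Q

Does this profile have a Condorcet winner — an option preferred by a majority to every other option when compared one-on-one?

Head-to-head results (35 voters total):
S vs Q: S wins 33–2.
S vs W: S wins 21–14.
S vs Y: Y wins 20–15.
Q vs W: W wins 25–10.
Q vs Y: Y wins 33–2.
W vs Y: W wins 27–8.
No candidate beats all others: S beats W beats Y beats S, a majority cycle.

No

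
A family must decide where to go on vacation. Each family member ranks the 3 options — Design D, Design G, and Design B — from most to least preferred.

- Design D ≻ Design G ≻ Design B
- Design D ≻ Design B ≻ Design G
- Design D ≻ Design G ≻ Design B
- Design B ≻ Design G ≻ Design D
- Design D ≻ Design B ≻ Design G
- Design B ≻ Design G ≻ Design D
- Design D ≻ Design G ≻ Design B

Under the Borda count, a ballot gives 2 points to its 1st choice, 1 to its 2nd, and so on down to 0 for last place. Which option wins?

Design D

Borda scores:
  Design D: 2 + 2 + 2 + 0 + 2 + 0 + 2 = 10
  Design G: 1 + 0 + 1 + 1 + 0 + 1 + 1 = 5
  Design B: 0 + 1 + 0 + 2 + 1 + 2 + 0 = 6
Design D has the highest total.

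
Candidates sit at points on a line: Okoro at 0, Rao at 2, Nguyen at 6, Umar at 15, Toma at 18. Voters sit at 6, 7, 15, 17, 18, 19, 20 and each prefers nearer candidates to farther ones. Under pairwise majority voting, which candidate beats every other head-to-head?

Toma

With single-peaked preferences on a line, the Condorcet winner is the candidate closest to the median voter.
The median voter (position 17) is closest to Toma at 18.
Check: Toma vs Okoro — voters closer to Toma: 5 of 7.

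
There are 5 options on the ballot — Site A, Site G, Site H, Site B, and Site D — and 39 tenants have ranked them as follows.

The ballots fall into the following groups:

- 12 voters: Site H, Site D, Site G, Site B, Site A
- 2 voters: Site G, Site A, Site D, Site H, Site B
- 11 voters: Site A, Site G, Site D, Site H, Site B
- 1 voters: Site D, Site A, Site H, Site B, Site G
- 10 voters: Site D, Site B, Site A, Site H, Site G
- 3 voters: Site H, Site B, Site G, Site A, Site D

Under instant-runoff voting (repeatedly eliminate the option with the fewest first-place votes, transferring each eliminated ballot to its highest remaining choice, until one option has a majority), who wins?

Round 1: Site H 15, Site A 11, Site D 11, Site G 2, Site B 0. Site B has the fewest and is eliminated.
Round 2: Site H 15, Site A 11, Site D 11, Site G 2. Site G has the fewest and is eliminated.
Round 3: Site H 15, Site A 13, Site D 11. Site D has the fewest and is eliminated.
Round 4: Site A 24, Site H 15. Site A has a majority.

Site A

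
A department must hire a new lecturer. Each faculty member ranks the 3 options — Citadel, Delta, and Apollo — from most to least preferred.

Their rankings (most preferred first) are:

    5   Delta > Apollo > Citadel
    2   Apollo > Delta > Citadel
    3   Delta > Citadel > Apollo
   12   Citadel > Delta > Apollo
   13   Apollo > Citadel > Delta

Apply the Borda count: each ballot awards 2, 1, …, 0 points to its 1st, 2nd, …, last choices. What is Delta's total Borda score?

Borda scores:
  Citadel: 5·0 + 2·0 + 3·1 + 12·2 + 13·1 = 40
  Delta: 5·2 + 2·1 + 3·2 + 12·1 + 13·0 = 30
  Apollo: 5·1 + 2·2 + 3·0 + 12·0 + 13·2 = 35

30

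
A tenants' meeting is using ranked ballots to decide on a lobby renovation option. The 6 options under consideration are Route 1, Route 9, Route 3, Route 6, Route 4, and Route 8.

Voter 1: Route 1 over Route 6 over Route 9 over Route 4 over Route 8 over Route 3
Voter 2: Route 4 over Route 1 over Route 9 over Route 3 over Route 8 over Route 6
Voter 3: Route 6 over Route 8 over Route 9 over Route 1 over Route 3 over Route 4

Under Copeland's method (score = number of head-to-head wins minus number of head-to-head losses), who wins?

Route 1

Pairwise results:
  Route 1 vs Route 9: Route 1 wins 2–1.
  Route 1 vs Route 3: Route 1 wins 3–0.
  Route 1 vs Route 6: Route 1 wins 2–1.
  Route 1 vs Route 4: Route 1 wins 2–1.
  Route 1 vs Route 8: Route 1 wins 2–1.
  Route 9 vs Route 3: Route 9 wins 3–0.
  Route 9 vs Route 6: Route 6 wins 2–1.
  Route 9 vs Route 4: Route 9 wins 2–1.
  Route 9 vs Route 8: Route 9 wins 2–1.
  Route 3 vs Route 6: Route 6 wins 2–1.
  Route 3 vs Route 4: Route 4 wins 2–1.
  Route 3 vs Route 8: Route 8 wins 2–1.
  Route 6 vs Route 4: Route 6 wins 2–1.
  Route 6 vs Route 8: Route 6 wins 2–1.
  Route 4 vs Route 8: Route 4 wins 2–1.
Copeland scores (wins − losses):
  Route 1: 5 − 0 = 5
  Route 9: 3 − 2 = 1
  Route 3: 0 − 5 = -5
  Route 6: 4 − 1 = 3
  Route 4: 2 − 3 = -1
  Route 8: 1 − 4 = -3
Route 1 has the best Copeland score.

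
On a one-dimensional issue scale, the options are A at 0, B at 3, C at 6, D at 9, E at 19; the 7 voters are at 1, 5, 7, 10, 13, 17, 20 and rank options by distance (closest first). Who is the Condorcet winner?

With single-peaked preferences on a line, the Condorcet winner is the candidate closest to the median voter.
The median voter (position 10) is closest to D at 9.
Check: D vs B — voters closer to D: 5 of 7.

D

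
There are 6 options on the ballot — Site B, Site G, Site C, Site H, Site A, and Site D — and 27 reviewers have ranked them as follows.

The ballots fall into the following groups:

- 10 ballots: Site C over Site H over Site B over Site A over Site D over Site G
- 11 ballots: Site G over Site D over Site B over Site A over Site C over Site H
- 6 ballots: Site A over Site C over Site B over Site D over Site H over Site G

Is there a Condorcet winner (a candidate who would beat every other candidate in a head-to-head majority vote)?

Head-to-head results (27 voters total):
Site B vs Site G: Site B wins 16–11.
Site B vs Site C: Site C wins 16–11.
Site B vs Site H: Site B wins 17–10.
Site B vs Site A: Site B wins 21–6.
Site B vs Site D: Site B wins 16–11.
Site G vs Site C: Site C wins 16–11.
Site G vs Site H: Site H wins 16–11.
Site G vs Site A: Site A wins 16–11.
Site G vs Site D: Site D wins 16–11.
Site C vs Site H: Site C wins 27–0.
Site C vs Site A: Site A wins 17–10.
Site C vs Site D: Site C wins 16–11.
Site H vs Site A: Site A wins 17–10.
Site H vs Site D: Site D wins 17–10.
Site A vs Site D: Site A wins 16–11.
No candidate beats all others: Site B beats Site A beats Site C beats Site B, a majority cycle.

No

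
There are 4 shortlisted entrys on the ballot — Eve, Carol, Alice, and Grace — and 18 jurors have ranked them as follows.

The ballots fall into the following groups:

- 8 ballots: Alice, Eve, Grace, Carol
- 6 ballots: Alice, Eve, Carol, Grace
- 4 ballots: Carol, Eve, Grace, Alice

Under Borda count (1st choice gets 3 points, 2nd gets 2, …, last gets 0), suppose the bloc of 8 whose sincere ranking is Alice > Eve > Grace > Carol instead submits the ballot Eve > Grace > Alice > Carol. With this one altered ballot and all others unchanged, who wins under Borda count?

Eve

Borda totals with the altered ballot: Eve 44, Carol 18, Alice 26, Grace 20.
The switch changes the winner from Alice to Eve.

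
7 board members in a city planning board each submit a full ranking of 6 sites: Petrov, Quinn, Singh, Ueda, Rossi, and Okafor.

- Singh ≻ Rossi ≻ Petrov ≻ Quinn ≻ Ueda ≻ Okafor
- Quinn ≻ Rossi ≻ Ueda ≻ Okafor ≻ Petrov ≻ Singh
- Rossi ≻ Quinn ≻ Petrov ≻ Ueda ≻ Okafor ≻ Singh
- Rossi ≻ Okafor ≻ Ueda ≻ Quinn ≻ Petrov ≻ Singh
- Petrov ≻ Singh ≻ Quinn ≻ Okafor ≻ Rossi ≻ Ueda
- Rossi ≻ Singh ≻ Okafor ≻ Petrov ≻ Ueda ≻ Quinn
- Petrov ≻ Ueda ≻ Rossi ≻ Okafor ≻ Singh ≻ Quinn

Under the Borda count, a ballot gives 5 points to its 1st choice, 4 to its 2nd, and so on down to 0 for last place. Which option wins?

Borda scores:
  Petrov: 3 + 1 + 3 + 1 + 5 + 2 + 5 = 20
  Quinn: 2 + 5 + 4 + 2 + 3 + 0 + 0 = 16
  Singh: 5 + 0 + 0 + 0 + 4 + 4 + 1 = 14
  Ueda: 1 + 3 + 2 + 3 + 0 + 1 + 4 = 14
  Rossi: 4 + 4 + 5 + 5 + 1 + 5 + 3 = 27
  Okafor: 0 + 2 + 1 + 4 + 2 + 3 + 2 = 14
Rossi has the highest total.

Rossi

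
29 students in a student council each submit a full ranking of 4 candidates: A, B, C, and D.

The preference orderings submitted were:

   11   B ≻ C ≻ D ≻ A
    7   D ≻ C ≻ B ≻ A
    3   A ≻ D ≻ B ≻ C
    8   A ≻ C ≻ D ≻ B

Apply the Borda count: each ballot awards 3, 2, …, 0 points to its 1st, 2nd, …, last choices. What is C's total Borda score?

Borda scores:
  A: 11·0 + 7·0 + 3·3 + 8·3 = 33
  B: 11·3 + 7·1 + 3·1 + 8·0 = 43
  C: 11·2 + 7·2 + 3·0 + 8·2 = 52
  D: 11·1 + 7·3 + 3·2 + 8·1 = 46

52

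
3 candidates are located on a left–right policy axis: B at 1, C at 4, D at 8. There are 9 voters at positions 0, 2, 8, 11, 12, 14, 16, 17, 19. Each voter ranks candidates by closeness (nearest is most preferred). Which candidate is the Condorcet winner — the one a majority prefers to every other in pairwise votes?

D

With single-peaked preferences on a line, the Condorcet winner is the candidate closest to the median voter.
The median voter (position 12) is closest to D at 8.
Check: D vs C — voters closer to D: 7 of 9.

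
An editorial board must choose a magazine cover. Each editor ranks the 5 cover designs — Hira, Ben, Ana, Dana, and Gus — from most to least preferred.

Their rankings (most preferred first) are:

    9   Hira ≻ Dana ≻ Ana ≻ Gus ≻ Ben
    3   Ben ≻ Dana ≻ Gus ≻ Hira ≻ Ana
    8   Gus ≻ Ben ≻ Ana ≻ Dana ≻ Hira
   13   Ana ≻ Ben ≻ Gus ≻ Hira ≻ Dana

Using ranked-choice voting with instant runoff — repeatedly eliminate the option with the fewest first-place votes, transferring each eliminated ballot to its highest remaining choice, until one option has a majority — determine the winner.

Round 1: Ana 13, Hira 9, Gus 8, Ben 3, Dana 0. Dana has the fewest and is eliminated.
Round 2: Ana 13, Hira 9, Gus 8, Ben 3. Ben has the fewest and is eliminated.
Round 3: Ana 13, Gus 11, Hira 9. Hira has the fewest and is eliminated.
Round 4: Ana 22, Gus 11. Ana has a majority.

Ana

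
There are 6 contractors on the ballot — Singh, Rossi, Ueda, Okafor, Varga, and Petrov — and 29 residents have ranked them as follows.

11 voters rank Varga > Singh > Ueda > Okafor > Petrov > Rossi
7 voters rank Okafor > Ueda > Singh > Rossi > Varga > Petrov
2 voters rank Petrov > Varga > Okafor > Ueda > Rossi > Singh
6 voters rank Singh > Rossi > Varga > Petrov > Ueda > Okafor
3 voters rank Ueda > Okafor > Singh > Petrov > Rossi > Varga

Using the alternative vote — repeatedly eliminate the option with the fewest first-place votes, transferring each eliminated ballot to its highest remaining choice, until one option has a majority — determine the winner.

Varga

Round 1: Varga 11, Okafor 7, Singh 6, Ueda 3, Petrov 2, Rossi 0. Rossi has the fewest and is eliminated.
Round 2: Varga 11, Okafor 7, Singh 6, Ueda 3, Petrov 2. Petrov has the fewest and is eliminated.
Round 3: Varga 13, Okafor 7, Singh 6, Ueda 3. Ueda has the fewest and is eliminated.
Round 4: Varga 13, Okafor 10, Singh 6. Singh has the fewest and is eliminated.
Round 5: Varga 19, Okafor 10. Varga has a majority.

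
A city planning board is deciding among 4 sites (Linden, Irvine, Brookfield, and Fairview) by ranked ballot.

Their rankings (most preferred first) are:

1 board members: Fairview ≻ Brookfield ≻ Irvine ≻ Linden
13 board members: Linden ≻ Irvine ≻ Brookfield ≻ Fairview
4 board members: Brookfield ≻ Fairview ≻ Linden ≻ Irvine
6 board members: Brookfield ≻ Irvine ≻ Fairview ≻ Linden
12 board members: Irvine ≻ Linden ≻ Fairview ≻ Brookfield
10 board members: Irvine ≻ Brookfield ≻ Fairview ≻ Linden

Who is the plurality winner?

Irvine

First-place vote totals:
  Linden: 13
  Irvine: 22
  Brookfield: 10
  Fairview: 1
Irvine has the most first-place votes.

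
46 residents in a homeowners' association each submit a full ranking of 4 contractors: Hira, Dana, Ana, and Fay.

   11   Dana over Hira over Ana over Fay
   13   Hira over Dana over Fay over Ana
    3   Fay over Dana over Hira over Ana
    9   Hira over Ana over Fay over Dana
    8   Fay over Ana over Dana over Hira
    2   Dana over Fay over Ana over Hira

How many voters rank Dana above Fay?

Ballots ranking Dana above Fay: 11+13+2 = 26.
Ballots ranking Fay above Dana: 3+9+8 = 20.
So 26 of 46 voters prefer Dana to Fay.

26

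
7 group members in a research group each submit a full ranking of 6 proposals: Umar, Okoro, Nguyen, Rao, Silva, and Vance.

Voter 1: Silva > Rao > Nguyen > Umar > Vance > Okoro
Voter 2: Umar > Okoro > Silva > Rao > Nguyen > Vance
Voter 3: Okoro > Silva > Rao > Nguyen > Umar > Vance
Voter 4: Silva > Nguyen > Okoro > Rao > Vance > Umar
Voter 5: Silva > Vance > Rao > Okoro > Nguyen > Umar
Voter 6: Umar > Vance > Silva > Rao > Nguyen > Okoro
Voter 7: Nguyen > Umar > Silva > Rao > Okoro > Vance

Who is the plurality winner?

Silva

First-place vote totals:
  Umar: 2
  Okoro: 1
  Nguyen: 1
  Rao: 0
  Silva: 3
  Vance: 0
Silva has the most first-place votes.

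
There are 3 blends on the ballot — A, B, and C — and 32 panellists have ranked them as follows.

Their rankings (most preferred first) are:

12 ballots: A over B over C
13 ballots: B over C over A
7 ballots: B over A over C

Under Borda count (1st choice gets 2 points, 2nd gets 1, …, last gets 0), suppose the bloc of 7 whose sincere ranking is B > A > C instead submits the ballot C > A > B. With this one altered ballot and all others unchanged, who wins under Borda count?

B

Borda totals with the altered ballot: A 31, B 38, C 27.
The winner is unchanged: still B.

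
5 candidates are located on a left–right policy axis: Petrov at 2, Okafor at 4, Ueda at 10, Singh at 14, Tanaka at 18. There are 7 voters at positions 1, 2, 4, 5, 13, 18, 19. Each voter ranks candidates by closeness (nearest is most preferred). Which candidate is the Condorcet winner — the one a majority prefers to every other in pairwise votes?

Okafor

With single-peaked preferences on a line, the Condorcet winner is the candidate closest to the median voter.
The median voter (position 5) is closest to Okafor at 4.
Check: Okafor vs Singh — voters closer to Okafor: 4 of 7.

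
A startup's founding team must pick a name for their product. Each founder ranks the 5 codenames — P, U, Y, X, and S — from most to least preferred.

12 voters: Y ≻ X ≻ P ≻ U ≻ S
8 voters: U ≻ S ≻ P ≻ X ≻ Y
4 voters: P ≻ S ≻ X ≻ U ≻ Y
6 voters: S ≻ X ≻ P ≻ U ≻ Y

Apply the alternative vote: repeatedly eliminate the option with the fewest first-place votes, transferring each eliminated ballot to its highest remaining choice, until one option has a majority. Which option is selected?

Round 1: Y 12, U 8, S 6, P 4, X 0. X has the fewest and is eliminated.
Round 2: Y 12, U 8, S 6, P 4. P has the fewest and is eliminated.
Round 3: Y 12, S 10, U 8. U has the fewest and is eliminated.
Round 4: S 18, Y 12. S has a majority.

S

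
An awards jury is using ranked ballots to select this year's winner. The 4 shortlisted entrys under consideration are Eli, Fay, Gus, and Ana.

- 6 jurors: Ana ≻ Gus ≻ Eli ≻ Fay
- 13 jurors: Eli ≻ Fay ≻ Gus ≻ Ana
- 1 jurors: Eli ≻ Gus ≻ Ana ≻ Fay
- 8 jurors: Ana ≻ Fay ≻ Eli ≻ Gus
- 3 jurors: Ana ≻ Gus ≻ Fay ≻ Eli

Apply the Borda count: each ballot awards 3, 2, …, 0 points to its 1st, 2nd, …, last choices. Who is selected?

Eli

Borda scores:
  Eli: 6·1 + 13·3 + 3 + 8·1 + 3·0 = 56
  Fay: 6·0 + 13·2 + 0 + 8·2 + 3·1 = 45
  Gus: 6·2 + 13·1 + 2 + 8·0 + 3·2 = 33
  Ana: 6·3 + 13·0 + 1 + 8·3 + 3·3 = 52
Eli has the highest total.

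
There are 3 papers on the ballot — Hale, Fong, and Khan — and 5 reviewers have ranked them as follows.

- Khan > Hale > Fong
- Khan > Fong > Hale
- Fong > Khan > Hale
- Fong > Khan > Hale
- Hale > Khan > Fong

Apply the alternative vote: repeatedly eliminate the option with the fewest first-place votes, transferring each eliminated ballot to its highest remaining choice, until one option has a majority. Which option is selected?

Round 1: Fong 2, Khan 2, Hale 1. Hale has the fewest and is eliminated.
Round 2: Khan 3, Fong 2. Khan has a majority.

Khan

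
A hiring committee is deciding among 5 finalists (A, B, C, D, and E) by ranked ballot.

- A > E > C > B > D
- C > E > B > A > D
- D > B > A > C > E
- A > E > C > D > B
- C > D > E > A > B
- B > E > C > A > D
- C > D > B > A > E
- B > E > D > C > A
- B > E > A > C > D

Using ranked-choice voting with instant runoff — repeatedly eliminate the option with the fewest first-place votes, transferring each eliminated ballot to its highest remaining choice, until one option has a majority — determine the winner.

C

Round 1: B 3, C 3, A 2, D 1, E 0. E has the fewest and is eliminated.
Round 2: B 3, C 3, A 2, D 1. D has the fewest and is eliminated.
Round 3: B 4, C 3, A 2. A has the fewest and is eliminated.
Round 4: C 5, B 4. C has a majority.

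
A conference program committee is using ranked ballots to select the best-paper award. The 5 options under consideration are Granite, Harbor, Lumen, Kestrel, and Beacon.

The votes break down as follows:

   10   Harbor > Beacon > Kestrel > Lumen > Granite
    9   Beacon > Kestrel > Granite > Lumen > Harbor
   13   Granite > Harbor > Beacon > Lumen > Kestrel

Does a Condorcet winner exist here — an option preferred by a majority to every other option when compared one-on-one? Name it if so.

Head-to-head results (32 voters total):
Granite vs Harbor: Granite wins 22–10.
Granite vs Lumen: Granite wins 22–10.
Granite vs Kestrel: Kestrel wins 19–13.
Granite vs Beacon: Beacon wins 19–13.
Harbor vs Lumen: Harbor wins 23–9.
Harbor vs Kestrel: Harbor wins 23–9.
Harbor vs Beacon: Harbor wins 23–9.
Lumen vs Kestrel: Kestrel wins 19–13.
Lumen vs Beacon: Beacon wins 32–0.
Kestrel vs Beacon: Beacon wins 32–0.
No candidate beats all others: Granite beats Harbor beats Kestrel beats Granite, a majority cycle.

None — there is no Condorcet winner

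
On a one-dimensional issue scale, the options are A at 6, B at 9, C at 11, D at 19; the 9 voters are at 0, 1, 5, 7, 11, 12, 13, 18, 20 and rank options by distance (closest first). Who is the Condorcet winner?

C

With single-peaked preferences on a line, the Condorcet winner is the candidate closest to the median voter.
The median voter (position 11) is closest to C at 11.
Check: C vs A — voters closer to C: 5 of 9.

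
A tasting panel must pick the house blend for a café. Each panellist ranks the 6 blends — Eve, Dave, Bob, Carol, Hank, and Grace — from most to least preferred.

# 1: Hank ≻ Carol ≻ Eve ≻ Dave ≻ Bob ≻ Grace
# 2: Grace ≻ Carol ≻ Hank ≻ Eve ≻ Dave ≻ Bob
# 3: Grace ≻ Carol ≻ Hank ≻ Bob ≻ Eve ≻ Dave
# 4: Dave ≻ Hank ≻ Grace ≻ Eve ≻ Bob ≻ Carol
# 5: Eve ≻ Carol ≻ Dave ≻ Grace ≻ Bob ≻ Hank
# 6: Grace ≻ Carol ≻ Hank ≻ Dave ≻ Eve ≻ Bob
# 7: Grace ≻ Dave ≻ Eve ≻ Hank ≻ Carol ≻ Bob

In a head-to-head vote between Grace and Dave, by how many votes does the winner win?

Ballots ranking Grace above Dave: 4.
Ballots ranking Dave above Grace: 3.
Grace wins 4–3, a margin of 1.

1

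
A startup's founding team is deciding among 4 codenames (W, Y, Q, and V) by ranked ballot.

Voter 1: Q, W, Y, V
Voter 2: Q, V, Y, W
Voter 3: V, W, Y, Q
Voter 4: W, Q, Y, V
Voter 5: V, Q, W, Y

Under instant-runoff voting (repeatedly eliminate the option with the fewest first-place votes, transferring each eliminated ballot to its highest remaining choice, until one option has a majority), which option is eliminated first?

Round 1: Q 2, V 2, W 1, Y 0. Y has the fewest and is eliminated.
Round 2: Q 2, V 2, W 1. W has the fewest and is eliminated.
Round 3: Q 3, V 2. Q has a majority.

Y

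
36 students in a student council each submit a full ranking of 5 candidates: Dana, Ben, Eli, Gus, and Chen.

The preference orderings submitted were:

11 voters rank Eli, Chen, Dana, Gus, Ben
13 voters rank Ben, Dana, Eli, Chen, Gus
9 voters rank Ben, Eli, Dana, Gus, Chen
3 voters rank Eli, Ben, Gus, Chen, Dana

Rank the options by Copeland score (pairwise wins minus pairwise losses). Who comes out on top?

Pairwise results:
  Dana vs Ben: Ben wins 25–11.
  Dana vs Eli: Eli wins 23–13.
  Dana vs Gus: Dana wins 33–3.
  Dana vs Chen: Dana wins 22–14.
  Ben vs Eli: Ben wins 22–14.
  Ben vs Gus: Ben wins 25–11.
  Ben vs Chen: Ben wins 25–11.
  Eli vs Gus: Eli wins 36–0.
  Eli vs Chen: Eli wins 36–0.
  Gus vs Chen: Chen wins 24–12.
Copeland scores (wins − losses):
  Dana: 2 − 2 = 0
  Ben: 4 − 0 = 4
  Eli: 3 − 1 = 2
  Gus: 0 − 4 = -4
  Chen: 1 − 3 = -2
Ben has the best Copeland score.

Ben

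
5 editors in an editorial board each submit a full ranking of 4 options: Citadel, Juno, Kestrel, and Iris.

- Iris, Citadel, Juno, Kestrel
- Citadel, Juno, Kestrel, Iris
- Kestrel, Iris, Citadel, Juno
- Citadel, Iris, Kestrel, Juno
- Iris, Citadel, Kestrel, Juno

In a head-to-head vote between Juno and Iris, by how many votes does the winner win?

3

Ballots ranking Juno above Iris: 1.
Ballots ranking Iris above Juno: 4.
Iris wins 4–1, a margin of 3.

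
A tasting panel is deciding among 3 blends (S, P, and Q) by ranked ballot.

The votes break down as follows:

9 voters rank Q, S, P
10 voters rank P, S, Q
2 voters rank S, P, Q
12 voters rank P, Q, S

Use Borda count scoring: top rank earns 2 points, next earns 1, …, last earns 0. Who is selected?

P

Borda scores:
  S: 9·1 + 10·1 + 2·2 + 12·0 = 23
  P: 9·0 + 10·2 + 2·1 + 12·2 = 46
  Q: 9·2 + 10·0 + 2·0 + 12·1 = 30
P has the highest total.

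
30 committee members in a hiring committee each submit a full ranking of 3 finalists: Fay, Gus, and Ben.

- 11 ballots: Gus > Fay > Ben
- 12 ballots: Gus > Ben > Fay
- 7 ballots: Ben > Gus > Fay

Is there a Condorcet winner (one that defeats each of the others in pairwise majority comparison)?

Yes

Head-to-head results (30 voters total):
Fay vs Gus: Gus wins 30–0.
Fay vs Ben: Ben wins 19–11.
Gus vs Ben: Gus wins 23–7.
Gus beats each rival — Fay (30–0), Ben (23–7) — so Gus is the Condorcet winner.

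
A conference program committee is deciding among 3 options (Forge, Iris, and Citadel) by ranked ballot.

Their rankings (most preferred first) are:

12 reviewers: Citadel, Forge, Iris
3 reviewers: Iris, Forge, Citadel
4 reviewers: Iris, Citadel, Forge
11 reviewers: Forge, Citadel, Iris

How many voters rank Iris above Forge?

Ballots ranking Iris above Forge: 3+4 = 7.
Ballots ranking Forge above Iris: 12+11 = 23.
So 7 of 30 voters prefer Iris to Forge.

7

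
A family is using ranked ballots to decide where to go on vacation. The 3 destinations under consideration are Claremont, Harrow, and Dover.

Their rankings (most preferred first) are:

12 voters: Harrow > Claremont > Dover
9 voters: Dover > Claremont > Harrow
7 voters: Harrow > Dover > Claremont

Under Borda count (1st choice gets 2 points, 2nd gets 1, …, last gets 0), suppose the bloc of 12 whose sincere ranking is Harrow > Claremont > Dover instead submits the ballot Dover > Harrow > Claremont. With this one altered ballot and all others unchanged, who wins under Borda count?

Borda totals with the altered ballot: Claremont 9, Harrow 26, Dover 49.
The switch changes the winner from Harrow to Dover.

Dover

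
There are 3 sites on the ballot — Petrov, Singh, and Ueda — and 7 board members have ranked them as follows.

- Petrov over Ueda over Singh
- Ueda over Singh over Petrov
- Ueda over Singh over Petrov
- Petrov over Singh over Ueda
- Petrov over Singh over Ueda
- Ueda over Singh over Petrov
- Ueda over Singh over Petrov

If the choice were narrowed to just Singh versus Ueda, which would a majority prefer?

Ballots ranking Singh above Ueda: 2.
Ballots ranking Ueda above Singh: 5.
Ueda wins the head-to-head, 5–2.

Ueda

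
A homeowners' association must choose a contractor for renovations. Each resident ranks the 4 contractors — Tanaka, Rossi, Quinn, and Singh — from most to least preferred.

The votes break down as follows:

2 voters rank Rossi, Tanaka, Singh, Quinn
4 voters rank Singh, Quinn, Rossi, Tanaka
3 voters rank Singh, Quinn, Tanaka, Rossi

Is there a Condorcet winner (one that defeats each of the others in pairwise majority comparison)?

Yes

Head-to-head results (9 voters total):
Tanaka vs Rossi: Rossi wins 6–3.
Tanaka vs Quinn: Quinn wins 7–2.
Tanaka vs Singh: Singh wins 7–2.
Rossi vs Quinn: Quinn wins 7–2.
Rossi vs Singh: Singh wins 7–2.
Quinn vs Singh: Singh wins 9–0.
Singh beats each rival — Tanaka (7–2), Rossi (7–2), Quinn (9–0) — so Singh is the Condorcet winner.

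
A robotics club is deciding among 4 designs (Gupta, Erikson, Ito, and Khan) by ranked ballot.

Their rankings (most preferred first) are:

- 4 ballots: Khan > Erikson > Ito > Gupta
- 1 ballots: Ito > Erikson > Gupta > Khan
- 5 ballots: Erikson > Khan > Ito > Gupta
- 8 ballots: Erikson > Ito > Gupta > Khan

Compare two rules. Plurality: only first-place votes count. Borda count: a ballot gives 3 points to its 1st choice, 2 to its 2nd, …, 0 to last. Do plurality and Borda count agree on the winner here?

Yes

Plurality first-place counts: Gupta 0, Erikson 13, Ito 1, Khan 4 → Erikson.
Borda totals: Gupta 9, Erikson 49, Ito 28, Khan 22 → Erikson.
The two rules agree on Erikson.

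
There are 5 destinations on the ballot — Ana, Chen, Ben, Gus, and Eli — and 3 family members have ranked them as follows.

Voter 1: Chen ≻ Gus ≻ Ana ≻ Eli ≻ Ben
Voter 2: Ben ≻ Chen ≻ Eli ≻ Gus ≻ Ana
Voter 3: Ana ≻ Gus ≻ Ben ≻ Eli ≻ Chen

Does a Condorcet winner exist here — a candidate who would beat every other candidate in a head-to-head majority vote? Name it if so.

None — there is no Condorcet winner

Head-to-head results (3 voters total):
Ana vs Chen: Chen wins 2–1.
Ana vs Ben: Ana wins 2–1.
Ana vs Gus: Gus wins 2–1.
Ana vs Eli: Ana wins 2–1.
Chen vs Ben: Ben wins 2–1.
Chen vs Gus: Chen wins 2–1.
Chen vs Eli: Chen wins 2–1.
Ben vs Gus: Gus wins 2–1.
Ben vs Eli: Ben wins 2–1.
Gus vs Eli: Gus wins 2–1.
No candidate beats all others: Ana beats Ben beats Chen beats Ana, a majority cycle.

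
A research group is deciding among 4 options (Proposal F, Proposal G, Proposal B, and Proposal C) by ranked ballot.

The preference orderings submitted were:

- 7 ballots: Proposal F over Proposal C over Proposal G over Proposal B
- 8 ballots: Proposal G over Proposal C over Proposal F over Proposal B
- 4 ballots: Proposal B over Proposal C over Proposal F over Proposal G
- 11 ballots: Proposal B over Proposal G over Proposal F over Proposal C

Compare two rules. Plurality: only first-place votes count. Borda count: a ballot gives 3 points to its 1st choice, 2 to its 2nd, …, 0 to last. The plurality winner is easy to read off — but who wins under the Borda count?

Proposal G

Plurality first-place counts: Proposal F 7, Proposal G 8, Proposal B 15, Proposal C 0 → Proposal B.
Borda totals: Proposal F 44, Proposal G 53, Proposal B 45, Proposal C 38 → Proposal G.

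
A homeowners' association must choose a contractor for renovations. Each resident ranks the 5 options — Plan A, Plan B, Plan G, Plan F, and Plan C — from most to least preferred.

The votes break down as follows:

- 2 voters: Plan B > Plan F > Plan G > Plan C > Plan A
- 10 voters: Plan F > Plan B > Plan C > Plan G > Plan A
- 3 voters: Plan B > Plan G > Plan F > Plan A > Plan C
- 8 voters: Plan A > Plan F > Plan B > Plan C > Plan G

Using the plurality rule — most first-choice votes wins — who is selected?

Plan F

First-place vote totals:
  Plan A: 8
  Plan B: 5
  Plan G: 0
  Plan F: 10
  Plan C: 0
Plan F has the most first-place votes.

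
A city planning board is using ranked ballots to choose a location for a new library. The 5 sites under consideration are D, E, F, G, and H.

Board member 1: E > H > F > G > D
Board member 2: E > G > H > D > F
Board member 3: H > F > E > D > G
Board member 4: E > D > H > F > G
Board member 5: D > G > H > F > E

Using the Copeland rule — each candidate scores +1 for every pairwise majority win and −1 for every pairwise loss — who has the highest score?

E

Pairwise results:
  D vs E: E wins 4–1.
  D vs F: D wins 3–2.
  D vs G: D wins 3–2.
  D vs H: H wins 3–2.
  E vs F: E wins 3–2.
  E vs G: E wins 4–1.
  E vs H: E wins 3–2.
  F vs G: F wins 3–2.
  F vs H: H wins 5–0.
  G vs H: H wins 3–2.
Copeland scores (wins − losses):
  D: 2 − 2 = 0
  E: 4 − 0 = 4
  F: 1 − 3 = -2
  G: 0 − 4 = -4
  H: 3 − 1 = 2
E has the best Copeland score.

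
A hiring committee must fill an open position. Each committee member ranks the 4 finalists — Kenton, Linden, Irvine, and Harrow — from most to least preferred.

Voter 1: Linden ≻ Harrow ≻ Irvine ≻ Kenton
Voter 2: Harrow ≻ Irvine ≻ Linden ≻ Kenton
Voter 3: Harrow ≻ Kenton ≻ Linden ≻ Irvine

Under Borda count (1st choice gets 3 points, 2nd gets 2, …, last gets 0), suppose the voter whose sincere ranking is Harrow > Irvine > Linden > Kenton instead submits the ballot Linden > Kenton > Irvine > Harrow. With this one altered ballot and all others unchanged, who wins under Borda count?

Linden

Borda totals with the altered ballot: Kenton 4, Linden 7, Irvine 2, Harrow 5.
The switch changes the winner from Harrow to Linden.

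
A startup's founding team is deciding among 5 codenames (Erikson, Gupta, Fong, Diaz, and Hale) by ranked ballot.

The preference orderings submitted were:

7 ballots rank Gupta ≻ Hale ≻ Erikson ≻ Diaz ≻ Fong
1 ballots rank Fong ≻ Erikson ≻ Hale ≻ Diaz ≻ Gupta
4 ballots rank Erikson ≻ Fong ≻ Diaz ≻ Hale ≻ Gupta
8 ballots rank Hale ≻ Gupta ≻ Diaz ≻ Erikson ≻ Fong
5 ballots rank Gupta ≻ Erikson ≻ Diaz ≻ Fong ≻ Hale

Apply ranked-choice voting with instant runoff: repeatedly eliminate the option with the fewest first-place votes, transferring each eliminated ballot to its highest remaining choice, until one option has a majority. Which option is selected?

Hale

Round 1: Gupta 12, Hale 8, Erikson 4, Fong 1, Diaz 0. Diaz has the fewest and is eliminated.
Round 2: Gupta 12, Hale 8, Erikson 4, Fong 1. Fong has the fewest and is eliminated.
Round 3: Gupta 12, Hale 8, Erikson 5. Erikson has the fewest and is eliminated.
Round 4: Hale 13, Gupta 12. Hale has a majority.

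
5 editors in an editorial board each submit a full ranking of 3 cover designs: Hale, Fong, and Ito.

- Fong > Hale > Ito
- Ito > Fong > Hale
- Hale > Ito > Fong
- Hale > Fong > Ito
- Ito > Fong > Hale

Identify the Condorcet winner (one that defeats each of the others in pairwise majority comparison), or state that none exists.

No Condorcet winner

Head-to-head results (5 voters total):
Hale vs Fong: Fong wins 3–2.
Hale vs Ito: Hale wins 3–2.
Fong vs Ito: Ito wins 3–2.
No candidate beats all others: Hale beats Ito beats Fong beats Hale, a majority cycle.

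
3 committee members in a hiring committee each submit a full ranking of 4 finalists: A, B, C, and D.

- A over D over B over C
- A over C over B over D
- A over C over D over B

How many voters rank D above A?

0

Ballots ranking D above A: 0.
Ballots ranking A above D: 3.
So 0 of 3 voters prefer D to A.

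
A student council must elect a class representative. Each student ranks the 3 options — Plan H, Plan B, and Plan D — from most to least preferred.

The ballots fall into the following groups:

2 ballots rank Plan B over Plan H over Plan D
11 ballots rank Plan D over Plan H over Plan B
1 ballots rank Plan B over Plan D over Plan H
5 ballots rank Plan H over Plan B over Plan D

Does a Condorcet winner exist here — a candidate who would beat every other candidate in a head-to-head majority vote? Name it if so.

Head-to-head results (19 voters total):
Plan H vs Plan B: Plan H wins 16–3.
Plan H vs Plan D: Plan D wins 12–7.
Plan B vs Plan D: Plan D wins 11–8.
Plan D beats each rival — Plan H (12–7), Plan B (11–8) — so Plan D is the Condorcet winner.

Plan D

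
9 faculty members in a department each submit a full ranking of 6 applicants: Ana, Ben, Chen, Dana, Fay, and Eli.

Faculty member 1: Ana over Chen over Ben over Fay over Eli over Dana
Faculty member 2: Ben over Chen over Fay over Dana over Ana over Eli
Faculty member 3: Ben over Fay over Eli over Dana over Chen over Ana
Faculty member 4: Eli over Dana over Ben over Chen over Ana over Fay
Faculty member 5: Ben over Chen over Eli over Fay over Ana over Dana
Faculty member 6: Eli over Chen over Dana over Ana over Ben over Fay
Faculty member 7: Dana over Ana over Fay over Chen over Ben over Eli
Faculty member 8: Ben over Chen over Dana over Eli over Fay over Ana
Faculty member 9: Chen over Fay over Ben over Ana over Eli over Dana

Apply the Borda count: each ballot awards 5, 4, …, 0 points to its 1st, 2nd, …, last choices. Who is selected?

Borda scores:
  Ana: 5 + 1 + 0 + 1 + 1 + 2 + 4 + 0 + 2 = 16
  Ben: 3 + 5 + 5 + 3 + 5 + 1 + 1 + 5 + 3 = 31
  Chen: 4 + 4 + 1 + 2 + 4 + 4 + 2 + 4 + 5 = 30
  Dana: 0 + 2 + 2 + 4 + 0 + 3 + 5 + 3 + 0 = 19
  Fay: 2 + 3 + 4 + 0 + 2 + 0 + 3 + 1 + 4 = 19
  Eli: 1 + 0 + 3 + 5 + 3 + 5 + 0 + 2 + 1 = 20
Ben has the highest total.

Ben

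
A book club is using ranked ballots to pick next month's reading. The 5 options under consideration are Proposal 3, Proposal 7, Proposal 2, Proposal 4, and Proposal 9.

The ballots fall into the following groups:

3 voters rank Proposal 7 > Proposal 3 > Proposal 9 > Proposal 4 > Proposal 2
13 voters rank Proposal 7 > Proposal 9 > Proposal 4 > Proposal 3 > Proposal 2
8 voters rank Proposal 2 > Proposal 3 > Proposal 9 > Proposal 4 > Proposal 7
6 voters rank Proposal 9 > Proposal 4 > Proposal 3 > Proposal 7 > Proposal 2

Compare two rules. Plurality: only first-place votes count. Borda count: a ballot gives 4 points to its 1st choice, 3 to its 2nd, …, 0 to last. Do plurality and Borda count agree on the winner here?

No

Plurality first-place counts: Proposal 3 0, Proposal 7 16, Proposal 2 8, Proposal 4 0, Proposal 9 6 → Proposal 7.
Borda totals: Proposal 3 58, Proposal 7 70, Proposal 2 32, Proposal 4 55, Proposal 9 85 → Proposal 9.
The two rules disagree: plurality picks Proposal 7, Borda picks Proposal 9.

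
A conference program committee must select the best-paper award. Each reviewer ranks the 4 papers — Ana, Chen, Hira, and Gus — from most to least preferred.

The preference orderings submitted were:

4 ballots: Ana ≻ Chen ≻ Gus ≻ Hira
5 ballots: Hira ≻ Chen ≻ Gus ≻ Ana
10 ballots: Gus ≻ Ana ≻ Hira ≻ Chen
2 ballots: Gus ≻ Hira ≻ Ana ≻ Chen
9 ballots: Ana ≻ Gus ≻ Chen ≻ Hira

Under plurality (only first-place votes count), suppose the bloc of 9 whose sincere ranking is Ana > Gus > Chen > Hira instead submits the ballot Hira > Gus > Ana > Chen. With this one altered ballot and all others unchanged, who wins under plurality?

Hira

First-place totals with the altered ballot: Ana 4, Chen 0, Hira 14, Gus 12.
The switch changes the winner from Ana to Hira.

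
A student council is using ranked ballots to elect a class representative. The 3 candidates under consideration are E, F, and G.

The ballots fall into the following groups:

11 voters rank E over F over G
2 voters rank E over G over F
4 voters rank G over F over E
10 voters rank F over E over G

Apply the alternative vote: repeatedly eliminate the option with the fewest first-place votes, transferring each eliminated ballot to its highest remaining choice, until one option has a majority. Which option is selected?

Round 1: E 13, F 10, G 4. G has the fewest and is eliminated.
Round 2: F 14, E 13. F has a majority.

F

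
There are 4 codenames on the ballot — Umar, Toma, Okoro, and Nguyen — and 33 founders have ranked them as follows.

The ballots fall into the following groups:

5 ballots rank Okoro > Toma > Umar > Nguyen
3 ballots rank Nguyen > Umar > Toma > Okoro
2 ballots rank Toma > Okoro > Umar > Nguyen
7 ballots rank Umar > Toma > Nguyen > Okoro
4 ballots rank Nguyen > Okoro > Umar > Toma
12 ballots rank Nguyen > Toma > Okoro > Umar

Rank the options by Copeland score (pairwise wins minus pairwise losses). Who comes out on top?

Nguyen

Pairwise results:
  Umar vs Toma: Toma wins 19–14.
  Umar vs Okoro: Okoro wins 23–10.
  Umar vs Nguyen: Nguyen wins 19–14.
  Toma vs Okoro: Toma wins 24–9.
  Toma vs Nguyen: Nguyen wins 19–14.
  Okoro vs Nguyen: Nguyen wins 26–7.
Copeland scores (wins − losses):
  Umar: 0 − 3 = -3
  Toma: 2 − 1 = 1
  Okoro: 1 − 2 = -1
  Nguyen: 3 − 0 = 3
Nguyen has the best Copeland score.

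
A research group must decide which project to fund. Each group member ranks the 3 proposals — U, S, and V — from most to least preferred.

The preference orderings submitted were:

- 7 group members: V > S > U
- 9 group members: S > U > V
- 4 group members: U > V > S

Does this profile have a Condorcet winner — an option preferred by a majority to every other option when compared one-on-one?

No

Head-to-head results (20 voters total):
U vs S: S wins 16–4.
U vs V: U wins 13–7.
S vs V: V wins 11–9.
No candidate beats all others: U beats V beats S beats U, a majority cycle.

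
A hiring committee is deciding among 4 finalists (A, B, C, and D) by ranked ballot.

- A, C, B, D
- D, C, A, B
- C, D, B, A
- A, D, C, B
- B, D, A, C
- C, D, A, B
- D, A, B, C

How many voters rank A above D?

2

Ballots ranking A above D: 2.
Ballots ranking D above A: 5.
So 2 of 7 voters prefer A to D.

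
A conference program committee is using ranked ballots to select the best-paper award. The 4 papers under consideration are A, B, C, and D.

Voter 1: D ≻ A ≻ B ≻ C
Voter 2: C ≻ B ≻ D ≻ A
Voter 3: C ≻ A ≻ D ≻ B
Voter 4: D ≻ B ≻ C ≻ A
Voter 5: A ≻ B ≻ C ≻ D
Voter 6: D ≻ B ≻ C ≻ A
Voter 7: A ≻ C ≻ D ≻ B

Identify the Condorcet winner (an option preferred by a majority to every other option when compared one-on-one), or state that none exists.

None — there is no Condorcet winner

Head-to-head results (7 voters total):
A vs B: A wins 4–3.
A vs C: C wins 4–3.
A vs D: D wins 4–3.
B vs C: B wins 4–3.
B vs D: D wins 5–2.
C vs D: C wins 4–3.
No candidate beats all others: A beats B beats C beats A, a majority cycle.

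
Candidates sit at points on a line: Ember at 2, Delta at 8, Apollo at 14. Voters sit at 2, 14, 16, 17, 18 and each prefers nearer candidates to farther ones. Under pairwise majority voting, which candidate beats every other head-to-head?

With single-peaked preferences on a line, the Condorcet winner is the candidate closest to the median voter.
The median voter (position 16) is closest to Apollo at 14.
Check: Apollo vs Delta — voters closer to Apollo: 4 of 5.

Apollo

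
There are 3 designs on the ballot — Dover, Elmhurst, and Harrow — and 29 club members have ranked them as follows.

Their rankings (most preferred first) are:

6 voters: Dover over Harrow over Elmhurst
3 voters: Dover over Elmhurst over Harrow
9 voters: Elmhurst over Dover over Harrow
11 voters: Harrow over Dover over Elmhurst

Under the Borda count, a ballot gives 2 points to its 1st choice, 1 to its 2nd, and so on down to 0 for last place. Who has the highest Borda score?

Dover

Borda scores:
  Dover: 6·2 + 3·2 + 9·1 + 11·1 = 38
  Elmhurst: 6·0 + 3·1 + 9·2 + 11·0 = 21
  Harrow: 6·1 + 3·0 + 9·0 + 11·2 = 28
Dover has the highest total.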